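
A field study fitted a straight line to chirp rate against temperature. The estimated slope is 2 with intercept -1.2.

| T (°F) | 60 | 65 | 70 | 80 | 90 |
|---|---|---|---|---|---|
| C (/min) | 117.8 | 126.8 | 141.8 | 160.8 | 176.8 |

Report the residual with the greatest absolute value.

e = 3

T=60: Ĉ = -1.2 + 2·60 = 118.8; e = 117.8 − 118.8 = -1
T=65: Ĉ = -1.2 + 2·65 = 128.8; e = 126.8 − 128.8 = -2
T=70: Ĉ = -1.2 + 2·70 = 138.8; e = 141.8 − 138.8 = 3
T=80: Ĉ = -1.2 + 2·80 = 158.8; e = 160.8 − 158.8 = 2
T=90: Ĉ = -1.2 + 2·90 = 178.8; e = 176.8 − 178.8 = -2
Largest |e| is 3 at T = 70, residual 3.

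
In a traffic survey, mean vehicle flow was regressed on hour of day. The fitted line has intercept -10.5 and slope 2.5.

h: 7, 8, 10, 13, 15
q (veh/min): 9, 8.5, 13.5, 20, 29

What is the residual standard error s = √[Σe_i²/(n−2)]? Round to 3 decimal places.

h=7: q̂ = -10.5 + 2.5·7 = 7; e = 9 − 7 = 2
h=8: q̂ = -10.5 + 2.5·8 = 9.5; e = 8.5 − 9.5 = -1
h=10: q̂ = -10.5 + 2.5·10 = 14.5; e = 13.5 − 14.5 = -1
h=13: q̂ = -10.5 + 2.5·13 = 22; e = 20 − 22 = -2
h=15: q̂ = -10.5 + 2.5·15 = 27; e = 29 − 27 = 2
SSE = 4 + 1 + 1 + 4 + 4 = 14
s = √(14/3) = √4.66667 ≈ 2.160

s = 2.160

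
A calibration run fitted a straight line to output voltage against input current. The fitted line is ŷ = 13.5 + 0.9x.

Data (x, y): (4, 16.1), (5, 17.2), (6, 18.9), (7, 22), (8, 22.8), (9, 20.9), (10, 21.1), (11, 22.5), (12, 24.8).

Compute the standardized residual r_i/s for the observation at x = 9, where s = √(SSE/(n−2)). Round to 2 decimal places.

x=4: ŷ = 13.5 + 0.9·4 = 17.1; r = 16.1 − 17.1 = -1
x=5: ŷ = 13.5 + 0.9·5 = 18; r = 17.2 − 18 = -0.8
x=6: ŷ = 13.5 + 0.9·6 = 18.9; r = 18.9 − 18.9 = 0
x=7: ŷ = 13.5 + 0.9·7 = 19.8; r = 22 − 19.8 = 2.2
x=8: ŷ = 13.5 + 0.9·8 = 20.7; r = 22.8 − 20.7 = 2.1
x=9: ŷ = 13.5 + 0.9·9 = 21.6; r = 20.9 − 21.6 = -0.7
x=10: ŷ = 13.5 + 0.9·10 = 22.5; r = 21.1 − 22.5 = -1.4
x=11: ŷ = 13.5 + 0.9·11 = 23.4; r = 22.5 − 23.4 = -0.9
x=12: ŷ = 13.5 + 0.9·12 = 24.3; r = 24.8 − 24.3 = 0.5
SSE = 1 + 0.64 + 0 + 4.84 + 4.41 + 0.49 + 1.96 + 0.81 + 0.25 = 14.4
s = √(14.4/7) = 1.43427
r/s = -0.7 / 1.43427 = -0.49

-0.49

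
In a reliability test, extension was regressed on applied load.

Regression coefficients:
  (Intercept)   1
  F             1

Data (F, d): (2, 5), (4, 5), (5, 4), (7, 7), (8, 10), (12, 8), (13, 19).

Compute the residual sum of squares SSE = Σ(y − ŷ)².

SSE = 60

F=2: d̂ = 1 + 2 = 3; e = 5 − 3 = 2
F=4: d̂ = 1 + 4 = 5; e = 5 − 5 = 0
F=5: d̂ = 1 + 5 = 6; e = 4 − 6 = -2
F=7: d̂ = 1 + 7 = 8; e = 7 − 8 = -1
F=8: d̂ = 1 + 8 = 9; e = 10 − 9 = 1
F=12: d̂ = 1 + 12 = 13; e = 8 − 13 = -5
F=13: d̂ = 1 + 13 = 14; e = 19 − 14 = 5
SSE = 4 + 0 + 4 + 1 + 1 + 25 + 25 = 60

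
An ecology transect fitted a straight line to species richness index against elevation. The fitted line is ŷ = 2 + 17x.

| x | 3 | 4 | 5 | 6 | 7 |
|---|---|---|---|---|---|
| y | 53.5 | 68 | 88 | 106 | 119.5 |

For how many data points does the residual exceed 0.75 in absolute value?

x=3: ŷ = 2 + 17·3 = 53; e = 53.5 − 53 = 0.5
x=4: ŷ = 2 + 17·4 = 70; e = 68 − 70 = -2
x=5: ŷ = 2 + 17·5 = 87; e = 88 − 87 = 1
x=6: ŷ = 2 + 17·6 = 104; e = 106 − 104 = 2
x=7: ŷ = 2 + 17·7 = 121; e = 119.5 − 121 = -1.5
|e| > 0.75: x=4 (|e|=2), x=5 (|e|=1), x=6 (|e|=2), x=7 (|e|=1.5) → 4

4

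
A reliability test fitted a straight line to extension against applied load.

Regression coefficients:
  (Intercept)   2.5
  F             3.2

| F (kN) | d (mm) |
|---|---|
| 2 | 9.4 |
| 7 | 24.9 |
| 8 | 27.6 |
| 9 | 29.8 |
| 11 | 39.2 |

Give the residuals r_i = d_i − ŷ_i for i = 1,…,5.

0.5, 0, -0.5, -1.5, 1.5

F=2: ŷ = 2.5 + 3.2·2 = 8.9; r = 9.4 − 8.9 = 0.5
F=7: ŷ = 2.5 + 3.2·7 = 24.9; r = 24.9 − 24.9 = 0
F=8: ŷ = 2.5 + 3.2·8 = 28.1; r = 27.6 − 28.1 = -0.5
F=9: ŷ = 2.5 + 3.2·9 = 31.3; r = 29.8 − 31.3 = -1.5
F=11: ŷ = 2.5 + 3.2·11 = 37.7; r = 39.2 − 37.7 = 1.5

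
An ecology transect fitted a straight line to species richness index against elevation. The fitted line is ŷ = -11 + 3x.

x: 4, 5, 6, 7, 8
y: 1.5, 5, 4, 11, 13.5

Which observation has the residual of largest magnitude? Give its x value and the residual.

x=4: ŷ = -11 + 3·4 = 1; r = 1.5 − 1 = 0.5
x=5: ŷ = -11 + 3·5 = 4; r = 5 − 4 = 1
x=6: ŷ = -11 + 3·6 = 7; r = 4 − 7 = -3
x=7: ŷ = -11 + 3·7 = 10; r = 11 − 10 = 1
x=8: ŷ = -11 + 3·8 = 13; r = 13.5 − 13 = 0.5
Largest |r| is 3 at x = 6, residual -3.

x = 6, r = -3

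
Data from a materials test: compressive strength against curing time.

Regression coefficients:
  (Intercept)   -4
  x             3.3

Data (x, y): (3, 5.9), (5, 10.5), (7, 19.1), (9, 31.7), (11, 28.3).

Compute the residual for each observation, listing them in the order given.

x=3: ŷ = -4 + 3.3·3 = 5.9; r = 5.9 − 5.9 = 0
x=5: ŷ = -4 + 3.3·5 = 12.5; r = 10.5 − 12.5 = -2
x=7: ŷ = -4 + 3.3·7 = 19.1; r = 19.1 − 19.1 = 0
x=9: ŷ = -4 + 3.3·9 = 25.7; r = 31.7 − 25.7 = 6
x=11: ŷ = -4 + 3.3·11 = 32.3; r = 28.3 − 32.3 = -4

0, -2, 0, 6, -4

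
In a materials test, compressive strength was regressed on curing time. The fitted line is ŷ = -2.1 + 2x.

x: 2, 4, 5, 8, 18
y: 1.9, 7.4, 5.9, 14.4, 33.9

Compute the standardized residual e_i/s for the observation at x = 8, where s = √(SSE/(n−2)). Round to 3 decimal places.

x=2: ŷ = -2.1 + 2·2 = 1.9; e = 1.9 − 1.9 = 0
x=4: ŷ = -2.1 + 2·4 = 5.9; e = 7.4 − 5.9 = 1.5
x=5: ŷ = -2.1 + 2·5 = 7.9; e = 5.9 − 7.9 = -2
x=8: ŷ = -2.1 + 2·8 = 13.9; e = 14.4 − 13.9 = 0.5
x=18: ŷ = -2.1 + 2·18 = 33.9; e = 33.9 − 33.9 = 0
SSE = 0 + 2.25 + 4 + 0.25 + 0 = 6.5
s = √(6.5/3) = 1.47196
e/s = 0.5 / 1.47196 = 0.340

0.340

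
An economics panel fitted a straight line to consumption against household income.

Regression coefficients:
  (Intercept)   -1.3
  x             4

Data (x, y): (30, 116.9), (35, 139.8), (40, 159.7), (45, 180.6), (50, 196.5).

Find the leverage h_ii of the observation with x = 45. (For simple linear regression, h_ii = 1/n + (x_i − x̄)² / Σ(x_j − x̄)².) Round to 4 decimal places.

x̄ = (30 + 35 + 40 + 45 + 50)/5 = 40
Σ(x − x̄)² = 100 + 25 + 0 + 25 + 100 = 250
h = 1/5 + (5)²/250 = 0.2 + 0.1 = 0.3000

h = 0.3000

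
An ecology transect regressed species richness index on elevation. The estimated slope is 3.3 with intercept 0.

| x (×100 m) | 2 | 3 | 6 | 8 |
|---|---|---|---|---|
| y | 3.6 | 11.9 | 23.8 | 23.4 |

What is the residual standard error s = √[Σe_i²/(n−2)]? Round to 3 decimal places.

x=2: ŷ = 3.3·2 = 6.6; e = 3.6 − 6.6 = -3
x=3: ŷ = 3.3·3 = 9.9; e = 11.9 − 9.9 = 2
x=6: ŷ = 3.3·6 = 19.8; e = 23.8 − 19.8 = 4
x=8: ŷ = 3.3·8 = 26.4; e = 23.4 − 26.4 = -3
SSE = 9 + 4 + 16 + 9 = 38
s = √(38/2) = √19 ≈ 4.359

s = 4.359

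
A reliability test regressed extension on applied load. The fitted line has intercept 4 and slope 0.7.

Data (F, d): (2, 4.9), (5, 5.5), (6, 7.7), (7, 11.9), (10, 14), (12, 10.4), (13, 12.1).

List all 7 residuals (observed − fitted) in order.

F=2: ŷ = 4 + 0.7·2 = 5.4; e = 4.9 − 5.4 = -0.5
F=5: ŷ = 4 + 0.7·5 = 7.5; e = 5.5 − 7.5 = -2
F=6: ŷ = 4 + 0.7·6 = 8.2; e = 7.7 − 8.2 = -0.5
F=7: ŷ = 4 + 0.7·7 = 8.9; e = 11.9 − 8.9 = 3
F=10: ŷ = 4 + 0.7·10 = 11; e = 14 − 11 = 3
F=12: ŷ = 4 + 0.7·12 = 12.4; e = 10.4 − 12.4 = -2
F=13: ŷ = 4 + 0.7·13 = 13.1; e = 12.1 − 13.1 = -1

-0.5, -2, -0.5, 3, 3, -2, -1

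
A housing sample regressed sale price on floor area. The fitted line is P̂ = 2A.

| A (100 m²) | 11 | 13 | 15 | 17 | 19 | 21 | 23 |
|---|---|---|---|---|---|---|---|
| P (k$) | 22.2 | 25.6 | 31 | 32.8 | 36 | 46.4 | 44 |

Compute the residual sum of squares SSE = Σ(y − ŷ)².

SSE = 30

A=11: P̂ = 2·11 = 22; e = 22.2 − 22 = 0.2
A=13: P̂ = 2·13 = 26; e = 25.6 − 26 = -0.4
A=15: P̂ = 2·15 = 30; e = 31 − 30 = 1
A=17: P̂ = 2·17 = 34; e = 32.8 − 34 = -1.2
A=19: P̂ = 2·19 = 38; e = 36 − 38 = -2
A=21: P̂ = 2·21 = 42; e = 46.4 − 42 = 4.4
A=23: P̂ = 2·23 = 46; e = 44 − 46 = -2
SSE = 0.04 + 0.16 + 1 + 1.44 + 4 + 19.36 + 4 = 30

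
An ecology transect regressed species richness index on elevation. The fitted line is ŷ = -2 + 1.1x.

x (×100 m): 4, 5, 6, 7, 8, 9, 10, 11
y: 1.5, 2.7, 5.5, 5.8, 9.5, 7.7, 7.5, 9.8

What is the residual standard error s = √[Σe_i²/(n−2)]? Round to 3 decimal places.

s = 1.411

x=4: ŷ = -2 + 1.1·4 = 2.4; e = 1.5 − 2.4 = -0.9
x=5: ŷ = -2 + 1.1·5 = 3.5; e = 2.7 − 3.5 = -0.8
x=6: ŷ = -2 + 1.1·6 = 4.6; e = 5.5 − 4.6 = 0.9
x=7: ŷ = -2 + 1.1·7 = 5.7; e = 5.8 − 5.7 = 0.1
x=8: ŷ = -2 + 1.1·8 = 6.8; e = 9.5 − 6.8 = 2.7
x=9: ŷ = -2 + 1.1·9 = 7.9; e = 7.7 − 7.9 = -0.2
x=10: ŷ = -2 + 1.1·10 = 9; e = 7.5 − 9 = -1.5
x=11: ŷ = -2 + 1.1·11 = 10.1; e = 9.8 − 10.1 = -0.3
SSE = 0.81 + 0.64 + 0.81 + 0.01 + 7.29 + 0.04 + 2.25 + 0.09 = 11.94
s = √(11.94/6) = √1.99 ≈ 1.411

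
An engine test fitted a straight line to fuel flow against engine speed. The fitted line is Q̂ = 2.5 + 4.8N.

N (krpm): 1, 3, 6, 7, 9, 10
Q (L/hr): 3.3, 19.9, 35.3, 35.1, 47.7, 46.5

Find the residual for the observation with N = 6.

r = 4

Q̂ = 2.5 + 4.8·6 = 31.3
r = 35.3 − 31.3 = 4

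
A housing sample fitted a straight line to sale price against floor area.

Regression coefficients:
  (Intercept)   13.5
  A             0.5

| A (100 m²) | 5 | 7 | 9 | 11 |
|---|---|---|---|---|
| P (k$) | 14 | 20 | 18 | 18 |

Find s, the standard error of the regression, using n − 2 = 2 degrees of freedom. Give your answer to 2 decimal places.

A=5: ŷ = 13.5 + 0.5·5 = 16; r = 14 − 16 = -2
A=7: ŷ = 13.5 + 0.5·7 = 17; r = 20 − 17 = 3
A=9: ŷ = 13.5 + 0.5·9 = 18; r = 18 − 18 = 0
A=11: ŷ = 13.5 + 0.5·11 = 19; r = 18 − 19 = -1
SSE = 4 + 9 + 0 + 1 = 14
s = √(14/2) = √7 ≈ 2.65

s = 2.65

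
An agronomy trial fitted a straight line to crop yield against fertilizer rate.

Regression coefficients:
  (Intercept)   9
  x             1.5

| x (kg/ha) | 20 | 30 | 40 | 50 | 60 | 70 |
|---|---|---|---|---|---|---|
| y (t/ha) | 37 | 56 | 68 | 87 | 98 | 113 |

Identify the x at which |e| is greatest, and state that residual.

x=20: ŷ = 9 + 1.5·20 = 39; e = 37 − 39 = -2
x=30: ŷ = 9 + 1.5·30 = 54; e = 56 − 54 = 2
x=40: ŷ = 9 + 1.5·40 = 69; e = 68 − 69 = -1
x=50: ŷ = 9 + 1.5·50 = 84; e = 87 − 84 = 3
x=60: ŷ = 9 + 1.5·60 = 99; e = 98 − 99 = -1
x=70: ŷ = 9 + 1.5·70 = 114; e = 113 − 114 = -1
Largest |e| is 3 at x = 50, residual 3.

x = 50, e = 3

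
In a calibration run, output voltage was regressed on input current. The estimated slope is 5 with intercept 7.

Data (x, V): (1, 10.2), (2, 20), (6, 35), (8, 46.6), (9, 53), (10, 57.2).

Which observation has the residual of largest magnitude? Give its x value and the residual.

x=1: V̂ = 7 + 5·1 = 12; r = 10.2 − 12 = -1.8
x=2: V̂ = 7 + 5·2 = 17; r = 20 − 17 = 3
x=6: V̂ = 7 + 5·6 = 37; r = 35 − 37 = -2
x=8: V̂ = 7 + 5·8 = 47; r = 46.6 − 47 = -0.4
x=9: V̂ = 7 + 5·9 = 52; r = 53 − 52 = 1
x=10: V̂ = 7 + 5·10 = 57; r = 57.2 − 57 = 0.2
Largest |r| is 3 at x = 2, residual 3.

x = 2, r = 3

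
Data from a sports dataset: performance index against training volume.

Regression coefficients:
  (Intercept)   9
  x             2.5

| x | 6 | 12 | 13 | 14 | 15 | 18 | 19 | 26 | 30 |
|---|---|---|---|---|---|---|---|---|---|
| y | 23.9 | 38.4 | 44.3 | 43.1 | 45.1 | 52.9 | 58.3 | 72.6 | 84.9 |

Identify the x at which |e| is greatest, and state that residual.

x=6: ŷ = 9 + 2.5·6 = 24; e = 23.9 − 24 = -0.1
x=12: ŷ = 9 + 2.5·12 = 39; e = 38.4 − 39 = -0.6
x=13: ŷ = 9 + 2.5·13 = 41.5; e = 44.3 − 41.5 = 2.8
x=14: ŷ = 9 + 2.5·14 = 44; e = 43.1 − 44 = -0.9
x=15: ŷ = 9 + 2.5·15 = 46.5; e = 45.1 − 46.5 = -1.4
x=18: ŷ = 9 + 2.5·18 = 54; e = 52.9 − 54 = -1.1
x=19: ŷ = 9 + 2.5·19 = 56.5; e = 58.3 − 56.5 = 1.8
x=26: ŷ = 9 + 2.5·26 = 74; e = 72.6 − 74 = -1.4
x=30: ŷ = 9 + 2.5·30 = 84; e = 84.9 − 84 = 0.9
Largest |e| is 2.8 at x = 13, residual 2.8.

x = 13, e = 2.8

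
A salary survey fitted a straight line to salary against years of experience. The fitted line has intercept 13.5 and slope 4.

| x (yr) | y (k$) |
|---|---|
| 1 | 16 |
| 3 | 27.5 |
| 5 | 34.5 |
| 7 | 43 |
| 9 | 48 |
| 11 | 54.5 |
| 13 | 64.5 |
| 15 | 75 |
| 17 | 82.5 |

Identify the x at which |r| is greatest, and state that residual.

x=1: ŷ = 13.5 + 4·1 = 17.5; r = 16 − 17.5 = -1.5
x=3: ŷ = 13.5 + 4·3 = 25.5; r = 27.5 − 25.5 = 2
x=5: ŷ = 13.5 + 4·5 = 33.5; r = 34.5 − 33.5 = 1
x=7: ŷ = 13.5 + 4·7 = 41.5; r = 43 − 41.5 = 1.5
x=9: ŷ = 13.5 + 4·9 = 49.5; r = 48 − 49.5 = -1.5
x=11: ŷ = 13.5 + 4·11 = 57.5; r = 54.5 − 57.5 = -3
x=13: ŷ = 13.5 + 4·13 = 65.5; r = 64.5 − 65.5 = -1
x=15: ŷ = 13.5 + 4·15 = 73.5; r = 75 − 73.5 = 1.5
x=17: ŷ = 13.5 + 4·17 = 81.5; r = 82.5 − 81.5 = 1
Largest |r| is 3 at x = 11, residual -3.

x = 11, r = -3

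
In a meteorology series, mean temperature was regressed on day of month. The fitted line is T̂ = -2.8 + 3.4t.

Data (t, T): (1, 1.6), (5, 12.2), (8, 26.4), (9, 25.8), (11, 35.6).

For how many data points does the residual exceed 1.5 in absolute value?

t=1: T̂ = -2.8 + 3.4·1 = 0.6; r = 1.6 − 0.6 = 1
t=5: T̂ = -2.8 + 3.4·5 = 14.2; r = 12.2 − 14.2 = -2
t=8: T̂ = -2.8 + 3.4·8 = 24.4; r = 26.4 − 24.4 = 2
t=9: T̂ = -2.8 + 3.4·9 = 27.8; r = 25.8 − 27.8 = -2
t=11: T̂ = -2.8 + 3.4·11 = 34.6; r = 35.6 − 34.6 = 1
|r| > 1.5: t=5 (|r|=2), t=8 (|r|=2), t=9 (|r|=2) → 3

3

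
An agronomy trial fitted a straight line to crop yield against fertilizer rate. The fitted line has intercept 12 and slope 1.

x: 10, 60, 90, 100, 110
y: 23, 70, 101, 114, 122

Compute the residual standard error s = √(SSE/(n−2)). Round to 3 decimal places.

x=10: ŷ = 12 + 10 = 22; e = 23 − 22 = 1
x=60: ŷ = 12 + 60 = 72; e = 70 − 72 = -2
x=90: ŷ = 12 + 90 = 102; e = 101 − 102 = -1
x=100: ŷ = 12 + 100 = 112; e = 114 − 112 = 2
x=110: ŷ = 12 + 110 = 122; e = 122 − 122 = 0
SSE = 1 + 4 + 1 + 4 + 0 = 10
s = √(10/3) = √3.33333 ≈ 1.826

s = 1.826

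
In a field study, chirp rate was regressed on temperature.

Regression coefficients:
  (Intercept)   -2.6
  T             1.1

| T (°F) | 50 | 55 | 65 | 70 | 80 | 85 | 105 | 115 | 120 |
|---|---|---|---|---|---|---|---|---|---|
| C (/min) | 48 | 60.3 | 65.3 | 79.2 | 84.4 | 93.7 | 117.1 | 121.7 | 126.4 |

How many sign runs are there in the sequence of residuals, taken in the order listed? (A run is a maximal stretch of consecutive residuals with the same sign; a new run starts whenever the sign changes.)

T=50: ŷ = -2.6 + 1.1·50 = 52.4; e = 48 − 52.4 = -4.4
T=55: ŷ = -2.6 + 1.1·55 = 57.9; e = 60.3 − 57.9 = 2.4
T=65: ŷ = -2.6 + 1.1·65 = 68.9; e = 65.3 − 68.9 = -3.6
T=70: ŷ = -2.6 + 1.1·70 = 74.4; e = 79.2 − 74.4 = 4.8
T=80: ŷ = -2.6 + 1.1·80 = 85.4; e = 84.4 − 85.4 = -1
T=85: ŷ = -2.6 + 1.1·85 = 90.9; e = 93.7 − 90.9 = 2.8
T=105: ŷ = -2.6 + 1.1·105 = 112.9; e = 117.1 − 112.9 = 4.2
T=115: ŷ = -2.6 + 1.1·115 = 123.9; e = 121.7 − 123.9 = -2.2
T=120: ŷ = -2.6 + 1.1·120 = 129.4; e = 126.4 − 129.4 = -3
Signs: − + − + − + + − −
Runs: −×1, +×1, −×1, +×1, −×1, +×2, −×2 → 7

7 runs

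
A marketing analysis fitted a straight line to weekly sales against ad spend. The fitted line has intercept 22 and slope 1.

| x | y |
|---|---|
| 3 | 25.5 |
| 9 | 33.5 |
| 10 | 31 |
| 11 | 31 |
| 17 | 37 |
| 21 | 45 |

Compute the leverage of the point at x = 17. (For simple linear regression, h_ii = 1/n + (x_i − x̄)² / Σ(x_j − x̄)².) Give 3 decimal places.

h = 0.300

x̄ = (3 + 9 + 10 + 11 + 17 + 21)/6 = 11.8333
Σ(x − x̄)² = 78.0278 + 8.02778 + 3.36111 + 0.694444 + 26.6944 + 84.0278 = 200.833
h = 1/6 + (5.16667)²/200.833 = 0.166667 + 0.132918 = 0.300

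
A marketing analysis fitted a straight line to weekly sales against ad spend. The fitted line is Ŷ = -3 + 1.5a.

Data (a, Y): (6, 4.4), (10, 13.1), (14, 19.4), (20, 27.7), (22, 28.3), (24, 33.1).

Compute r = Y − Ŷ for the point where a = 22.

Ŷ = -3 + 1.5·22 = 30
r = 28.3 − 30 = -1.7

r = -1.7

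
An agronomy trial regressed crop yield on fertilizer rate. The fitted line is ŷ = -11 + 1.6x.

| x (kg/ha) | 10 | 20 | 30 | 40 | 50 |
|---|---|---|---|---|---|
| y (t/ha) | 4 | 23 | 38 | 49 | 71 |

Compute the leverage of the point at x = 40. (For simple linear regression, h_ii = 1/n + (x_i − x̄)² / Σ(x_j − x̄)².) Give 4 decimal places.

x̄ = (10 + 20 + 30 + 40 + 50)/5 = 30
Σ(x − x̄)² = 400 + 100 + 0 + 100 + 400 = 1000
h = 1/5 + (10)²/1000 = 0.2 + 0.1 = 0.3000

h = 0.3000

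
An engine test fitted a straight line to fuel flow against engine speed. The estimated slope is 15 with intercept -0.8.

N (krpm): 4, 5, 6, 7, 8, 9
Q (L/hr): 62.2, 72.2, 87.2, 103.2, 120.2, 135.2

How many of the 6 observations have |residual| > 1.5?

3

N=4: Q̂ = -0.8 + 15·4 = 59.2; e = 62.2 − 59.2 = 3
N=5: Q̂ = -0.8 + 15·5 = 74.2; e = 72.2 − 74.2 = -2
N=6: Q̂ = -0.8 + 15·6 = 89.2; e = 87.2 − 89.2 = -2
N=7: Q̂ = -0.8 + 15·7 = 104.2; e = 103.2 − 104.2 = -1
N=8: Q̂ = -0.8 + 15·8 = 119.2; e = 120.2 − 119.2 = 1
N=9: Q̂ = -0.8 + 15·9 = 134.2; e = 135.2 − 134.2 = 1
|e| > 1.5: N=4 (|e|=3), N=5 (|e|=2), N=6 (|e|=2) → 3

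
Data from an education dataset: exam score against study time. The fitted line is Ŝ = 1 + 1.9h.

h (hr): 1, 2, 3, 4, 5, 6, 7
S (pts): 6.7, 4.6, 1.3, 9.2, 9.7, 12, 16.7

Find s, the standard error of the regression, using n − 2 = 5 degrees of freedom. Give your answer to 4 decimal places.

s = 3.1799

h=1: Ŝ = 1 + 1.9·1 = 2.9; e = 6.7 − 2.9 = 3.8
h=2: Ŝ = 1 + 1.9·2 = 4.8; e = 4.6 − 4.8 = -0.2
h=3: Ŝ = 1 + 1.9·3 = 6.7; e = 1.3 − 6.7 = -5.4
h=4: Ŝ = 1 + 1.9·4 = 8.6; e = 9.2 − 8.6 = 0.6
h=5: Ŝ = 1 + 1.9·5 = 10.5; e = 9.7 − 10.5 = -0.8
h=6: Ŝ = 1 + 1.9·6 = 12.4; e = 12 − 12.4 = -0.4
h=7: Ŝ = 1 + 1.9·7 = 14.3; e = 16.7 − 14.3 = 2.4
SSE = 14.44 + 0.04 + 29.16 + 0.36 + 0.64 + 0.16 + 5.76 = 50.56
s = √(50.56/5) = √10.112 ≈ 3.1799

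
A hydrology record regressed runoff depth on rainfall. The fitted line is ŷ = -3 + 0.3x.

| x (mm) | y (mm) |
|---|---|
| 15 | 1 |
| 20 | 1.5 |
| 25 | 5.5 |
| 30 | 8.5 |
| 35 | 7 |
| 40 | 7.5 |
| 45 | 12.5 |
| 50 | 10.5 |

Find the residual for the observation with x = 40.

ŷ = -3 + 0.3·40 = 9
e = 7.5 − 9 = -1.5

e = -1.5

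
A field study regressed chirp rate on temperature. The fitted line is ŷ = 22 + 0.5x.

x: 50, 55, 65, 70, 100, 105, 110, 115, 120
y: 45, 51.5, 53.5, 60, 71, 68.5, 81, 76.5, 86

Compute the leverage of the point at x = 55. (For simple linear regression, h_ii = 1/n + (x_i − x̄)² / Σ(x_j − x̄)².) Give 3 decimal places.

h = 0.289

x̄ = (50 + 55 + 65 + 70 + 100 + 105 + 110 + 115 + 120)/9 = 87.7778
Σ(x − x̄)² = 1427.16 + 1074.38 + 518.827 + 316.049 + 149.383 + 296.605 + 493.827 + 741.049 + 1038.27 = 6055.56
h = 1/9 + (-32.7778)²/6055.56 = 0.111111 + 0.177421 = 0.289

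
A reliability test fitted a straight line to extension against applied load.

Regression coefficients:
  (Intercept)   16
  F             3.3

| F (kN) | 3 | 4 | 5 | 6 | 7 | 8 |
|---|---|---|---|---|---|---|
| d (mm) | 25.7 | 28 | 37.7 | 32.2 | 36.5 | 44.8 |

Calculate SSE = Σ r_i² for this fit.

F=3: d̂ = 16 + 3.3·3 = 25.9; r = 25.7 − 25.9 = -0.2
F=4: d̂ = 16 + 3.3·4 = 29.2; r = 28 − 29.2 = -1.2
F=5: d̂ = 16 + 3.3·5 = 32.5; r = 37.7 − 32.5 = 5.2
F=6: d̂ = 16 + 3.3·6 = 35.8; r = 32.2 − 35.8 = -3.6
F=7: d̂ = 16 + 3.3·7 = 39.1; r = 36.5 − 39.1 = -2.6
F=8: d̂ = 16 + 3.3·8 = 42.4; r = 44.8 − 42.4 = 2.4
SSE = 0.04 + 1.44 + 27.04 + 12.96 + 6.76 + 5.76 = 54

SSE = 54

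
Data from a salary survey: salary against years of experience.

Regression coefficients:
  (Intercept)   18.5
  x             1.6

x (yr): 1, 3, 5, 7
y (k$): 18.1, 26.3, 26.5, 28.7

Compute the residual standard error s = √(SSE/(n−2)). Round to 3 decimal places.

s = 2.646

x=1: ŷ = 18.5 + 1.6·1 = 20.1; e = 18.1 − 20.1 = -2
x=3: ŷ = 18.5 + 1.6·3 = 23.3; e = 26.3 − 23.3 = 3
x=5: ŷ = 18.5 + 1.6·5 = 26.5; e = 26.5 − 26.5 = 0
x=7: ŷ = 18.5 + 1.6·7 = 29.7; e = 28.7 − 29.7 = -1
SSE = 4 + 9 + 0 + 1 = 14
s = √(14/2) = √7 ≈ 2.646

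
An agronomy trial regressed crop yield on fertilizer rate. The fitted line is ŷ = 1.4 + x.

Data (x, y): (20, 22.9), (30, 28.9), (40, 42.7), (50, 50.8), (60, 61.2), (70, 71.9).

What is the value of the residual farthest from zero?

e = -2.5

x=20: ŷ = 1.4 + 20 = 21.4; e = 22.9 − 21.4 = 1.5
x=30: ŷ = 1.4 + 30 = 31.4; e = 28.9 − 31.4 = -2.5
x=40: ŷ = 1.4 + 40 = 41.4; e = 42.7 − 41.4 = 1.3
x=50: ŷ = 1.4 + 50 = 51.4; e = 50.8 − 51.4 = -0.6
x=60: ŷ = 1.4 + 60 = 61.4; e = 61.2 − 61.4 = -0.2
x=70: ŷ = 1.4 + 70 = 71.4; e = 71.9 − 71.4 = 0.5
Largest |e| is 2.5 at x = 30, residual -2.5.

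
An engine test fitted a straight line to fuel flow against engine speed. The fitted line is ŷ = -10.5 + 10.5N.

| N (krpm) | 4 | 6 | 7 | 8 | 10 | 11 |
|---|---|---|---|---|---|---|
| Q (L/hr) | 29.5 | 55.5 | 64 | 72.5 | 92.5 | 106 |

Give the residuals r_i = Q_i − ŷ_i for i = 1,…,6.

-2, 3, 1, -1, -2, 1

N=4: ŷ = -10.5 + 10.5·4 = 31.5; r = 29.5 − 31.5 = -2
N=6: ŷ = -10.5 + 10.5·6 = 52.5; r = 55.5 − 52.5 = 3
N=7: ŷ = -10.5 + 10.5·7 = 63; r = 64 − 63 = 1
N=8: ŷ = -10.5 + 10.5·8 = 73.5; r = 72.5 − 73.5 = -1
N=10: ŷ = -10.5 + 10.5·10 = 94.5; r = 92.5 − 94.5 = -2
N=11: ŷ = -10.5 + 10.5·11 = 105; r = 106 − 105 = 1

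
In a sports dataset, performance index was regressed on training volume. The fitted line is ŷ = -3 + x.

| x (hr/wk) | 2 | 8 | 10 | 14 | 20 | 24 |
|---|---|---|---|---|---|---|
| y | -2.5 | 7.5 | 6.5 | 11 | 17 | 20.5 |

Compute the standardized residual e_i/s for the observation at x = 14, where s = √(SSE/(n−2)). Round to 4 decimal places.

x=2: ŷ = -3 + 2 = -1; e = -2.5 − (-1) = -1.5
x=8: ŷ = -3 + 8 = 5; e = 7.5 − 5 = 2.5
x=10: ŷ = -3 + 10 = 7; e = 6.5 − 7 = -0.5
x=14: ŷ = -3 + 14 = 11; e = 11 − 11 = 0
x=20: ŷ = -3 + 20 = 17; e = 17 − 17 = 0
x=24: ŷ = -3 + 24 = 21; e = 20.5 − 21 = -0.5
SSE = 2.25 + 6.25 + 0.25 + 0 + 0 + 0.25 = 9
s = √(9/4) = 1.5
e/s = 0 / 1.5 = 0.0000

0.0000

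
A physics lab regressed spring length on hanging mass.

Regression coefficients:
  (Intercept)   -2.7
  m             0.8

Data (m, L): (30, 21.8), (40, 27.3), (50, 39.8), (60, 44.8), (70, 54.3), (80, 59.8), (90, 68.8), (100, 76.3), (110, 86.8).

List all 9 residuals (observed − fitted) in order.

0.5, -2, 2.5, -0.5, 1, -1.5, -0.5, -1, 1.5

m=30: L̂ = -2.7 + 0.8·30 = 21.3; r = 21.8 − 21.3 = 0.5
m=40: L̂ = -2.7 + 0.8·40 = 29.3; r = 27.3 − 29.3 = -2
m=50: L̂ = -2.7 + 0.8·50 = 37.3; r = 39.8 − 37.3 = 2.5
m=60: L̂ = -2.7 + 0.8·60 = 45.3; r = 44.8 − 45.3 = -0.5
m=70: L̂ = -2.7 + 0.8·70 = 53.3; r = 54.3 − 53.3 = 1
m=80: L̂ = -2.7 + 0.8·80 = 61.3; r = 59.8 − 61.3 = -1.5
m=90: L̂ = -2.7 + 0.8·90 = 69.3; r = 68.8 − 69.3 = -0.5
m=100: L̂ = -2.7 + 0.8·100 = 77.3; r = 76.3 − 77.3 = -1
m=110: L̂ = -2.7 + 0.8·110 = 85.3; r = 86.8 − 85.3 = 1.5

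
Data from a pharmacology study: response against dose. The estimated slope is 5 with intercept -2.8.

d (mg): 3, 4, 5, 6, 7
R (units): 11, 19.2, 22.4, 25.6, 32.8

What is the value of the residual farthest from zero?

e = 2

d=3: ŷ = -2.8 + 5·3 = 12.2; e = 11 − 12.2 = -1.2
d=4: ŷ = -2.8 + 5·4 = 17.2; e = 19.2 − 17.2 = 2
d=5: ŷ = -2.8 + 5·5 = 22.2; e = 22.4 − 22.2 = 0.2
d=6: ŷ = -2.8 + 5·6 = 27.2; e = 25.6 − 27.2 = -1.6
d=7: ŷ = -2.8 + 5·7 = 32.2; e = 32.8 − 32.2 = 0.6
Largest |e| is 2 at d = 4, residual 2.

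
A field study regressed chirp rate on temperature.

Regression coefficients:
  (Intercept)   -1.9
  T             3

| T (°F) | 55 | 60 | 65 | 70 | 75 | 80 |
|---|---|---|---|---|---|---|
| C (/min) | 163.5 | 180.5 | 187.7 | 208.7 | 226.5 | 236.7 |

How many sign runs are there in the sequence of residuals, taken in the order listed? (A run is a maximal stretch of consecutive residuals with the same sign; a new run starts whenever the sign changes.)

4 runs

T=55: Ĉ = -1.9 + 3·55 = 163.1; e = 163.5 − 163.1 = 0.4
T=60: Ĉ = -1.9 + 3·60 = 178.1; e = 180.5 − 178.1 = 2.4
T=65: Ĉ = -1.9 + 3·65 = 193.1; e = 187.7 − 193.1 = -5.4
T=70: Ĉ = -1.9 + 3·70 = 208.1; e = 208.7 − 208.1 = 0.6
T=75: Ĉ = -1.9 + 3·75 = 223.1; e = 226.5 − 223.1 = 3.4
T=80: Ĉ = -1.9 + 3·80 = 238.1; e = 236.7 − 238.1 = -1.4
Signs: + + − + + −
Runs: +×2, −×1, +×2, −×1 → 4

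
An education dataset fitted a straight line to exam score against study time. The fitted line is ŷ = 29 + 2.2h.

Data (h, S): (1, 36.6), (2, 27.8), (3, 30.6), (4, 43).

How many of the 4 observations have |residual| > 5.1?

h=1: ŷ = 29 + 2.2·1 = 31.2; e = 36.6 − 31.2 = 5.4
h=2: ŷ = 29 + 2.2·2 = 33.4; e = 27.8 − 33.4 = -5.6
h=3: ŷ = 29 + 2.2·3 = 35.6; e = 30.6 − 35.6 = -5
h=4: ŷ = 29 + 2.2·4 = 37.8; e = 43 − 37.8 = 5.2
|e| > 5.1: h=1 (|e|=5.4), h=2 (|e|=5.6), h=4 (|e|=5.2) → 3

3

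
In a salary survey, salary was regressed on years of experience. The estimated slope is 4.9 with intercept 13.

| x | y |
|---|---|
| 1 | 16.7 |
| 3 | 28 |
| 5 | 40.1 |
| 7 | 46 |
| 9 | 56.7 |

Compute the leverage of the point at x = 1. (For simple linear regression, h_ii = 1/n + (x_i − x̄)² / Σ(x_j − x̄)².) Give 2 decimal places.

h = 0.60

x̄ = (1 + 3 + 5 + 7 + 9)/5 = 5
Σ(x − x̄)² = 16 + 4 + 0 + 4 + 16 = 40
h = 1/5 + (-4)²/40 = 0.2 + 0.4 = 0.60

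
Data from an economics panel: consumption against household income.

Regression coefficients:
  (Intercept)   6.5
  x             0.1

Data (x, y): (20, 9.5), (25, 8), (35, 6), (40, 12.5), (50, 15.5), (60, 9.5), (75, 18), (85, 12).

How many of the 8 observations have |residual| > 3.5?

3

x=20: ŷ = 6.5 + 0.1·20 = 8.5; e = 9.5 − 8.5 = 1
x=25: ŷ = 6.5 + 0.1·25 = 9; e = 8 − 9 = -1
x=35: ŷ = 6.5 + 0.1·35 = 10; e = 6 − 10 = -4
x=40: ŷ = 6.5 + 0.1·40 = 10.5; e = 12.5 − 10.5 = 2
x=50: ŷ = 6.5 + 0.1·50 = 11.5; e = 15.5 − 11.5 = 4
x=60: ŷ = 6.5 + 0.1·60 = 12.5; e = 9.5 − 12.5 = -3
x=75: ŷ = 6.5 + 0.1·75 = 14; e = 18 − 14 = 4
x=85: ŷ = 6.5 + 0.1·85 = 15; e = 12 − 15 = -3
|e| > 3.5: x=35 (|e|=4), x=50 (|e|=4), x=75 (|e|=4) → 3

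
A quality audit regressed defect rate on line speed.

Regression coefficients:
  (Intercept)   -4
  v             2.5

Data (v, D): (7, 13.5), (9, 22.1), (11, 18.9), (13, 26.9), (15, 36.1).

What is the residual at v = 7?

r = 0

ŷ = -4 + 2.5·7 = 13.5
r = 13.5 − 13.5 = 0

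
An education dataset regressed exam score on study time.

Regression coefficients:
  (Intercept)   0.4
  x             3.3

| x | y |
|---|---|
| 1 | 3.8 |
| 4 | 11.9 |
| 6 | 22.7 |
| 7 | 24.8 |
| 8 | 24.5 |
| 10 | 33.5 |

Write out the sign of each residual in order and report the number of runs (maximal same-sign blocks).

x=1: ŷ = 0.4 + 3.3·1 = 3.7; r = 3.8 − 3.7 = 0.1
x=4: ŷ = 0.4 + 3.3·4 = 13.6; r = 11.9 − 13.6 = -1.7
x=6: ŷ = 0.4 + 3.3·6 = 20.2; r = 22.7 − 20.2 = 2.5
x=7: ŷ = 0.4 + 3.3·7 = 23.5; r = 24.8 − 23.5 = 1.3
x=8: ŷ = 0.4 + 3.3·8 = 26.8; r = 24.5 − 26.8 = -2.3
x=10: ŷ = 0.4 + 3.3·10 = 33.4; r = 33.5 − 33.4 = 0.1
Signs: + − + + − +
Runs: +×1, −×1, +×2, −×1, +×1 → 5

5 runs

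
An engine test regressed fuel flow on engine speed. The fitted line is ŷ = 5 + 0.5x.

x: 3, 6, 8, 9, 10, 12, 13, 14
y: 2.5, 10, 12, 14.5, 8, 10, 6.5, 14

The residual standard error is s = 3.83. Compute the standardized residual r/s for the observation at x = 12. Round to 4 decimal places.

-0.2611

ŷ = 5 + 0.5·12 = 11
r = 10 − 11 = -1
r/s = -1 / 3.83 = -0.2611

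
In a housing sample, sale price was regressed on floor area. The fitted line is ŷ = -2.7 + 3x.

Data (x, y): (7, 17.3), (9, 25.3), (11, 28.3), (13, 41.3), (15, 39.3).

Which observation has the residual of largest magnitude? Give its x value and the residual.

x = 13, e = 5

x=7: ŷ = -2.7 + 3·7 = 18.3; e = 17.3 − 18.3 = -1
x=9: ŷ = -2.7 + 3·9 = 24.3; e = 25.3 − 24.3 = 1
x=11: ŷ = -2.7 + 3·11 = 30.3; e = 28.3 − 30.3 = -2
x=13: ŷ = -2.7 + 3·13 = 36.3; e = 41.3 − 36.3 = 5
x=15: ŷ = -2.7 + 3·15 = 42.3; e = 39.3 − 42.3 = -3
Largest |e| is 5 at x = 13, residual 5.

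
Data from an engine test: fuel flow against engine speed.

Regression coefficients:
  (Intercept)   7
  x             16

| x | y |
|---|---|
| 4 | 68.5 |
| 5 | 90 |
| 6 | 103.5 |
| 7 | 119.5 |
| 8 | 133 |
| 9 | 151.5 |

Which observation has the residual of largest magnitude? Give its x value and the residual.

x=4: ŷ = 7 + 16·4 = 71; e = 68.5 − 71 = -2.5
x=5: ŷ = 7 + 16·5 = 87; e = 90 − 87 = 3
x=6: ŷ = 7 + 16·6 = 103; e = 103.5 − 103 = 0.5
x=7: ŷ = 7 + 16·7 = 119; e = 119.5 − 119 = 0.5
x=8: ŷ = 7 + 16·8 = 135; e = 133 − 135 = -2
x=9: ŷ = 7 + 16·9 = 151; e = 151.5 − 151 = 0.5
Largest |e| is 3 at x = 5, residual 3.

x = 5, e = 3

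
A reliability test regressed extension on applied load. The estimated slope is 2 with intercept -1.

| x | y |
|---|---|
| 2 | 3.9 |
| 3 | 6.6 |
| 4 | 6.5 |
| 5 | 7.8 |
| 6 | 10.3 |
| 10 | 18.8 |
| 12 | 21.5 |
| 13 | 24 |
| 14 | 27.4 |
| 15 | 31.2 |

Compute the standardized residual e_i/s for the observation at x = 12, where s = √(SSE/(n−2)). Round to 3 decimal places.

-1.140

x=2: ŷ = -1 + 2·2 = 3; e = 3.9 − 3 = 0.9
x=3: ŷ = -1 + 2·3 = 5; e = 6.6 − 5 = 1.6
x=4: ŷ = -1 + 2·4 = 7; e = 6.5 − 7 = -0.5
x=5: ŷ = -1 + 2·5 = 9; e = 7.8 − 9 = -1.2
x=6: ŷ = -1 + 2·6 = 11; e = 10.3 − 11 = -0.7
x=10: ŷ = -1 + 2·10 = 19; e = 18.8 − 19 = -0.2
x=12: ŷ = -1 + 2·12 = 23; e = 21.5 − 23 = -1.5
x=13: ŷ = -1 + 2·13 = 25; e = 24 − 25 = -1
x=14: ŷ = -1 + 2·14 = 27; e = 27.4 − 27 = 0.4
x=15: ŷ = -1 + 2·15 = 29; e = 31.2 − 29 = 2.2
SSE = 0.81 + 2.56 + 0.25 + 1.44 + 0.49 + 0.04 + 2.25 + 1 + 0.16 + 4.84 = 13.84
s = √(13.84/8) = 1.31529
e/s = -1.5 / 1.31529 = -1.140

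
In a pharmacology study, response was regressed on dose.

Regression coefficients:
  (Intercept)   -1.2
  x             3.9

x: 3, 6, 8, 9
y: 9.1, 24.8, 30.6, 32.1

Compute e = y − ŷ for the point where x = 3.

ŷ = -1.2 + 3.9·3 = 10.5
e = 9.1 − 10.5 = -1.4

e = -1.4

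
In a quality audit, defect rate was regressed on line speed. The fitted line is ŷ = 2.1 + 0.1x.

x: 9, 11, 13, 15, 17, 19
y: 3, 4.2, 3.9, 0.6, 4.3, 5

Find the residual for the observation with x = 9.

ŷ = 2.1 + 0.1·9 = 3
e = 3 − 3 = 0

e = 0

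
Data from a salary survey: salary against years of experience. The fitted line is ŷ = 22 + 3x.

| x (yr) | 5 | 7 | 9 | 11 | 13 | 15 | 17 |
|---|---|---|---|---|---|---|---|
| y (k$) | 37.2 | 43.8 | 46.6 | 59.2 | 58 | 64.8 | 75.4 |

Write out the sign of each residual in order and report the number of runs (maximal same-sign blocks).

5 runs

x=5: ŷ = 22 + 3·5 = 37; r = 37.2 − 37 = 0.2
x=7: ŷ = 22 + 3·7 = 43; r = 43.8 − 43 = 0.8
x=9: ŷ = 22 + 3·9 = 49; r = 46.6 − 49 = -2.4
x=11: ŷ = 22 + 3·11 = 55; r = 59.2 − 55 = 4.2
x=13: ŷ = 22 + 3·13 = 61; r = 58 − 61 = -3
x=15: ŷ = 22 + 3·15 = 67; r = 64.8 − 67 = -2.2
x=17: ŷ = 22 + 3·17 = 73; r = 75.4 − 73 = 2.4
Signs: + + − + − − +
Runs: +×2, −×1, +×1, −×2, +×1 → 5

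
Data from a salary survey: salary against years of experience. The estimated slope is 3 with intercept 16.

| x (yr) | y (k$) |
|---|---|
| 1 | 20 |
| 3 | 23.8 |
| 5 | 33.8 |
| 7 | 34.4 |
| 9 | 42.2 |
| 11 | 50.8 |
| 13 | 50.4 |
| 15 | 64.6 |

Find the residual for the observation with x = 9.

ŷ = 16 + 3·9 = 43
e = 42.2 − 43 = -0.8

e = -0.8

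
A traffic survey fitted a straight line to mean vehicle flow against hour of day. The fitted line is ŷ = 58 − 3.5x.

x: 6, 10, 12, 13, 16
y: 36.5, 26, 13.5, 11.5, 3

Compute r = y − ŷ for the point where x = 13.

r = -1

ŷ = 58 − 3.5·13 = 12.5
r = 11.5 − 12.5 = -1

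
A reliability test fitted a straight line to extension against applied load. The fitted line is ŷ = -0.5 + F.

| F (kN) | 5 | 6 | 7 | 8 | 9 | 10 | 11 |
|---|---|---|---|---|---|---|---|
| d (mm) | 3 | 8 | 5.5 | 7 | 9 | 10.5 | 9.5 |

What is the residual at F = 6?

ŷ = -0.5 + 6 = 5.5
e = 8 − 5.5 = 2.5

e = 2.5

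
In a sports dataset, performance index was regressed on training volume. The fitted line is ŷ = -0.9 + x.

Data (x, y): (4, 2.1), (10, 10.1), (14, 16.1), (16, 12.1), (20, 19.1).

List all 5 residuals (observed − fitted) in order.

-1, 1, 3, -3, 0

x=4: ŷ = -0.9 + 4 = 3.1; e = 2.1 − 3.1 = -1
x=10: ŷ = -0.9 + 10 = 9.1; e = 10.1 − 9.1 = 1
x=14: ŷ = -0.9 + 14 = 13.1; e = 16.1 − 13.1 = 3
x=16: ŷ = -0.9 + 16 = 15.1; e = 12.1 − 15.1 = -3
x=20: ŷ = -0.9 + 20 = 19.1; e = 19.1 − 19.1 = 0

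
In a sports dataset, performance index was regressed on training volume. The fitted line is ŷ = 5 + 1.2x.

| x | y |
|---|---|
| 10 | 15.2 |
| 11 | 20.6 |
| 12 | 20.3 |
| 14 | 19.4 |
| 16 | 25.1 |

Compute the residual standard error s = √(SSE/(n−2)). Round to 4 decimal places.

s = 2.3367

x=10: ŷ = 5 + 1.2·10 = 17; e = 15.2 − 17 = -1.8
x=11: ŷ = 5 + 1.2·11 = 18.2; e = 20.6 − 18.2 = 2.4
x=12: ŷ = 5 + 1.2·12 = 19.4; e = 20.3 − 19.4 = 0.9
x=14: ŷ = 5 + 1.2·14 = 21.8; e = 19.4 − 21.8 = -2.4
x=16: ŷ = 5 + 1.2·16 = 24.2; e = 25.1 − 24.2 = 0.9
SSE = 3.24 + 5.76 + 0.81 + 5.76 + 0.81 = 16.38
s = √(16.38/3) = √5.46 ≈ 2.3367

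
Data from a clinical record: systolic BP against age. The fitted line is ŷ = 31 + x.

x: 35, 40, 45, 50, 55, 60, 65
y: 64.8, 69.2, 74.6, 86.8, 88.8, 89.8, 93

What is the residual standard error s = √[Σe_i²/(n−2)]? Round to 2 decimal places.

x=35: ŷ = 31 + 35 = 66; e = 64.8 − 66 = -1.2
x=40: ŷ = 31 + 40 = 71; e = 69.2 − 71 = -1.8
x=45: ŷ = 31 + 45 = 76; e = 74.6 − 76 = -1.4
x=50: ŷ = 31 + 50 = 81; e = 86.8 − 81 = 5.8
x=55: ŷ = 31 + 55 = 86; e = 88.8 − 86 = 2.8
x=60: ŷ = 31 + 60 = 91; e = 89.8 − 91 = -1.2
x=65: ŷ = 31 + 65 = 96; e = 93 − 96 = -3
SSE = 1.44 + 3.24 + 1.96 + 33.64 + 7.84 + 1.44 + 9 = 58.56
s = √(58.56/5) = √11.712 ≈ 3.42

s = 3.42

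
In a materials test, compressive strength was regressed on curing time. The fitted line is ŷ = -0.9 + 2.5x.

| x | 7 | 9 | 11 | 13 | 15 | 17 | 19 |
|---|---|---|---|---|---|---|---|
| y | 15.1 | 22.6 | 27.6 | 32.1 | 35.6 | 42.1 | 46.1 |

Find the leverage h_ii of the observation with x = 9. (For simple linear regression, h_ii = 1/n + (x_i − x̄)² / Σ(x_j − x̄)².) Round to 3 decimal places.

h = 0.286

x̄ = (7 + 9 + 11 + 13 + 15 + 17 + 19)/7 = 13
Σ(x − x̄)² = 36 + 16 + 4 + 0 + 4 + 16 + 36 = 112
h = 1/7 + (-4)²/112 = 0.142857 + 0.142857 = 0.286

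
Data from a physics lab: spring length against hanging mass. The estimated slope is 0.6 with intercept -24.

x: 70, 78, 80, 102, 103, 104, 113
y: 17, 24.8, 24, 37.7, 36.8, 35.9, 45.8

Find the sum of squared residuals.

SSE = 16.5

x=70: ŷ = -24 + 0.6·70 = 18; e = 17 − 18 = -1
x=78: ŷ = -24 + 0.6·78 = 22.8; e = 24.8 − 22.8 = 2
x=80: ŷ = -24 + 0.6·80 = 24; e = 24 − 24 = 0
x=102: ŷ = -24 + 0.6·102 = 37.2; e = 37.7 − 37.2 = 0.5
x=103: ŷ = -24 + 0.6·103 = 37.8; e = 36.8 − 37.8 = -1
x=104: ŷ = -24 + 0.6·104 = 38.4; e = 35.9 − 38.4 = -2.5
x=113: ŷ = -24 + 0.6·113 = 43.8; e = 45.8 − 43.8 = 2
SSE = 1 + 4 + 0 + 0.25 + 1 + 6.25 + 4 = 16.5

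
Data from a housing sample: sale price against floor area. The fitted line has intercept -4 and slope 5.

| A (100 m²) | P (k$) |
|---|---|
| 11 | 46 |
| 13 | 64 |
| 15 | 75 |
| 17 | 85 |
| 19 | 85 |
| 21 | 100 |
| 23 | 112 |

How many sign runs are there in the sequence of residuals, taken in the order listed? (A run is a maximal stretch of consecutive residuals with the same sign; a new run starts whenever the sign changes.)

4 runs

A=11: P̂ = -4 + 5·11 = 51; r = 46 − 51 = -5
A=13: P̂ = -4 + 5·13 = 61; r = 64 − 61 = 3
A=15: P̂ = -4 + 5·15 = 71; r = 75 − 71 = 4
A=17: P̂ = -4 + 5·17 = 81; r = 85 − 81 = 4
A=19: P̂ = -4 + 5·19 = 91; r = 85 − 91 = -6
A=21: P̂ = -4 + 5·21 = 101; r = 100 − 101 = -1
A=23: P̂ = -4 + 5·23 = 111; r = 112 − 111 = 1
Signs: − + + + − − +
Runs: −×1, +×3, −×2, +×1 → 4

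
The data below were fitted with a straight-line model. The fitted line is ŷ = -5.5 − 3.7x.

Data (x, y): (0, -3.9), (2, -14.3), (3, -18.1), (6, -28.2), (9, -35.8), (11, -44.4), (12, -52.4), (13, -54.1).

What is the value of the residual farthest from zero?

r = 3

x=0: ŷ = -5.5 − 3.7·0 = -5.5; r = -3.9 − (-5.5) = 1.6
x=2: ŷ = -5.5 − 3.7·2 = -12.9; r = -14.3 − (-12.9) = -1.4
x=3: ŷ = -5.5 − 3.7·3 = -16.6; r = -18.1 − (-16.6) = -1.5
x=6: ŷ = -5.5 − 3.7·6 = -27.7; r = -28.2 − (-27.7) = -0.5
x=9: ŷ = -5.5 − 3.7·9 = -38.8; r = -35.8 − (-38.8) = 3
x=11: ŷ = -5.5 − 3.7·11 = -46.2; r = -44.4 − (-46.2) = 1.8
x=12: ŷ = -5.5 − 3.7·12 = -49.9; r = -52.4 − (-49.9) = -2.5
x=13: ŷ = -5.5 − 3.7·13 = -53.6; r = -54.1 − (-53.6) = -0.5
Largest |r| is 3 at x = 9, residual 3.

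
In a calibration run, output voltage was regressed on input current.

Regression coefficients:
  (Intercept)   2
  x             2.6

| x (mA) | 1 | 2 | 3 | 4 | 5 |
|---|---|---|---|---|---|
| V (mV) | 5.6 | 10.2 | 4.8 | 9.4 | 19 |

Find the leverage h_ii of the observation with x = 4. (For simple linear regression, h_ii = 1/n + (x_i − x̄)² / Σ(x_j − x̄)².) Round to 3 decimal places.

x̄ = (1 + 2 + 3 + 4 + 5)/5 = 3
Σ(x − x̄)² = 4 + 1 + 0 + 1 + 4 = 10
h = 1/5 + (1)²/10 = 0.2 + 0.1 = 0.300

h = 0.300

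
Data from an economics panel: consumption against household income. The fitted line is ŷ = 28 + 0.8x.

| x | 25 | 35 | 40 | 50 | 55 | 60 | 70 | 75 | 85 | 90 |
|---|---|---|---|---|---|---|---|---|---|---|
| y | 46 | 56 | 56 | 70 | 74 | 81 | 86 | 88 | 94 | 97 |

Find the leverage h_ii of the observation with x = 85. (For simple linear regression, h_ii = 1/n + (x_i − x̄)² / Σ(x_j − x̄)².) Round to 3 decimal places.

h = 0.267

x̄ = (25 + 35 + 40 + 50 + 55 + 60 + 70 + 75 + 85 + 90)/10 = 58.5
Σ(x − x̄)² = 1122.25 + 552.25 + 342.25 + 72.25 + 12.25 + 2.25 + 132.25 + 272.25 + 702.25 + 992.25 = 4202.5
h = 1/10 + (26.5)²/4202.5 = 0.1 + 0.167103 = 0.267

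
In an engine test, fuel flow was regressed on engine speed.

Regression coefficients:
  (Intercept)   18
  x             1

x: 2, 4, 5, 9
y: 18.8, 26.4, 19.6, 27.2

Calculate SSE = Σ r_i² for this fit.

x=2: ŷ = 18 + 2 = 20; r = 18.8 − 20 = -1.2
x=4: ŷ = 18 + 4 = 22; r = 26.4 − 22 = 4.4
x=5: ŷ = 18 + 5 = 23; r = 19.6 − 23 = -3.4
x=9: ŷ = 18 + 9 = 27; r = 27.2 − 27 = 0.2
SSE = 1.44 + 19.36 + 11.56 + 0.04 = 32.4

SSE = 32.4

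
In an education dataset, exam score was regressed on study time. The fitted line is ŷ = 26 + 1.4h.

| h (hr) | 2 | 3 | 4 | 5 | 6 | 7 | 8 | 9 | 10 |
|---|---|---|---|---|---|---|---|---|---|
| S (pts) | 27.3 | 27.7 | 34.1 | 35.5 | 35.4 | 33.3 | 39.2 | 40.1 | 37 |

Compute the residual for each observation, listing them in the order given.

-1.5, -2.5, 2.5, 2.5, 1, -2.5, 2, 1.5, -3

h=2: ŷ = 26 + 1.4·2 = 28.8; r = 27.3 − 28.8 = -1.5
h=3: ŷ = 26 + 1.4·3 = 30.2; r = 27.7 − 30.2 = -2.5
h=4: ŷ = 26 + 1.4·4 = 31.6; r = 34.1 − 31.6 = 2.5
h=5: ŷ = 26 + 1.4·5 = 33; r = 35.5 − 33 = 2.5
h=6: ŷ = 26 + 1.4·6 = 34.4; r = 35.4 − 34.4 = 1
h=7: ŷ = 26 + 1.4·7 = 35.8; r = 33.3 − 35.8 = -2.5
h=8: ŷ = 26 + 1.4·8 = 37.2; r = 39.2 − 37.2 = 2
h=9: ŷ = 26 + 1.4·9 = 38.6; r = 40.1 − 38.6 = 1.5
h=10: ŷ = 26 + 1.4·10 = 40; r = 37 − 40 = -3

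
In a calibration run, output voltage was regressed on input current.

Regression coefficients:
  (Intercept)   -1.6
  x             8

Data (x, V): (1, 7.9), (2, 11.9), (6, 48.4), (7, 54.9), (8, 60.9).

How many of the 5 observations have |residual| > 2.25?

x=1: V̂ = -1.6 + 8·1 = 6.4; r = 7.9 − 6.4 = 1.5
x=2: V̂ = -1.6 + 8·2 = 14.4; r = 11.9 − 14.4 = -2.5
x=6: V̂ = -1.6 + 8·6 = 46.4; r = 48.4 − 46.4 = 2
x=7: V̂ = -1.6 + 8·7 = 54.4; r = 54.9 − 54.4 = 0.5
x=8: V̂ = -1.6 + 8·8 = 62.4; r = 60.9 − 62.4 = -1.5
|r| > 2.25: x=2 (|r|=2.5) → 1

1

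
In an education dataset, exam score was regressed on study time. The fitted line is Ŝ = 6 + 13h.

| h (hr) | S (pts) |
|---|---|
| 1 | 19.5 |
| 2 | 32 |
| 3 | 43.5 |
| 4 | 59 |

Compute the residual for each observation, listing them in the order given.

h=1: Ŝ = 6 + 13·1 = 19; e = 19.5 − 19 = 0.5
h=2: Ŝ = 6 + 13·2 = 32; e = 32 − 32 = 0
h=3: Ŝ = 6 + 13·3 = 45; e = 43.5 − 45 = -1.5
h=4: Ŝ = 6 + 13·4 = 58; e = 59 − 58 = 1

0.5, 0, -1.5, 1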